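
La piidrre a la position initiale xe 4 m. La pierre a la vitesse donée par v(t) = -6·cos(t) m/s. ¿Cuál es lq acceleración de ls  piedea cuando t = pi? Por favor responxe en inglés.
Starting from velocity v(t) = -6·cos(t), we take 1 derivative. The derivative of velocity gives acceleration: a(t) = 6·sin(t). We have acceleration a(t) = 6·sin(t). Substituting t = pi: a(pi) = 0.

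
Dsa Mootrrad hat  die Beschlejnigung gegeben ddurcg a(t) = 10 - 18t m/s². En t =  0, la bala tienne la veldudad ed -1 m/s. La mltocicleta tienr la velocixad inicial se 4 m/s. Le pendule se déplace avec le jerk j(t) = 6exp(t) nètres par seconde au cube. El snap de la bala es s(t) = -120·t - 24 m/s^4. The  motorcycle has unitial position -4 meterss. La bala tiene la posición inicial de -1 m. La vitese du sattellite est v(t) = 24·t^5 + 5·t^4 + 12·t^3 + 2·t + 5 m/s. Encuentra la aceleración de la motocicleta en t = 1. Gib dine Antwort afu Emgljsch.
From the given acceleration equation a(t) = 10 - 18·t, we substitute t = 1 to get a = -8.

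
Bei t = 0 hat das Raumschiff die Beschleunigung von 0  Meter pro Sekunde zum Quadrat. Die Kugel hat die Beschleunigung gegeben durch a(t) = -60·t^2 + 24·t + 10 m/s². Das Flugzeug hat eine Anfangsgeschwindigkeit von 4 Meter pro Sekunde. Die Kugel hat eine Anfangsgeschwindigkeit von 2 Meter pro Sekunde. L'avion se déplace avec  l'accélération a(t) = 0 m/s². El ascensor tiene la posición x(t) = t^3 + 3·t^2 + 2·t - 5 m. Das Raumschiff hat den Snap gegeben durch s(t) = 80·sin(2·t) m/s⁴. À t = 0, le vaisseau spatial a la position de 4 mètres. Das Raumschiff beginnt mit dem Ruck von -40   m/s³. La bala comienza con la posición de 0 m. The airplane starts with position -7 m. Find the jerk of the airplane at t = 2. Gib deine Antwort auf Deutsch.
Um dies zu lösen, müssen wir 1 Ableitung unserer Gleichung für die Beschleunigung a(t) = 0 nehmen. Mit d/dt von a(t) finden wir j(t) = 0. Aus der Gleichung für den Ruck j(t) = 0, setzen wir t = 2 ein und erhalten j = 0.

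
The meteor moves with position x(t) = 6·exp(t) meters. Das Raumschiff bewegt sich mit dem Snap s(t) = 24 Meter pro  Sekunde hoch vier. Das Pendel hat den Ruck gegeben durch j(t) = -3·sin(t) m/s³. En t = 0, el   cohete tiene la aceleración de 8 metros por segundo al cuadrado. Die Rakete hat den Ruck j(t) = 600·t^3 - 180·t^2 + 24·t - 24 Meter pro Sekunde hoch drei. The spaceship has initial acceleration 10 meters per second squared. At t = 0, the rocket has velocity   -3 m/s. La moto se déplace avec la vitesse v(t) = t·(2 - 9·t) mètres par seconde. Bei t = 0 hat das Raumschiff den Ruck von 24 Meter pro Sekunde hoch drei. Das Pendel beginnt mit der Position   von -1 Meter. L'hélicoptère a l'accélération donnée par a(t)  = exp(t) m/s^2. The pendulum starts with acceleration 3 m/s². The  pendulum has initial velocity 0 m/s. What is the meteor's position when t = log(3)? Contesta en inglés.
We have position x(t) = 6·exp(t). Substituting t = log(3): x(log(3)) = 18.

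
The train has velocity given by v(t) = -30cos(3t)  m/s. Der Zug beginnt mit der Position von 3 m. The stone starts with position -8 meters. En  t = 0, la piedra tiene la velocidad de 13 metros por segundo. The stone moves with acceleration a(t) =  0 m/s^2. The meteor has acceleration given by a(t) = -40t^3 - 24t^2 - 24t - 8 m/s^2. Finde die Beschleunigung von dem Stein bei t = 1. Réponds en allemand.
Wir haben die Beschleunigung a(t) = 0. Durch Einsetzen von t = 1: a(1) = 0.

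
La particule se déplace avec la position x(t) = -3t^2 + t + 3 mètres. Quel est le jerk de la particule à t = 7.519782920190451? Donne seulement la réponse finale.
La réponse est 0.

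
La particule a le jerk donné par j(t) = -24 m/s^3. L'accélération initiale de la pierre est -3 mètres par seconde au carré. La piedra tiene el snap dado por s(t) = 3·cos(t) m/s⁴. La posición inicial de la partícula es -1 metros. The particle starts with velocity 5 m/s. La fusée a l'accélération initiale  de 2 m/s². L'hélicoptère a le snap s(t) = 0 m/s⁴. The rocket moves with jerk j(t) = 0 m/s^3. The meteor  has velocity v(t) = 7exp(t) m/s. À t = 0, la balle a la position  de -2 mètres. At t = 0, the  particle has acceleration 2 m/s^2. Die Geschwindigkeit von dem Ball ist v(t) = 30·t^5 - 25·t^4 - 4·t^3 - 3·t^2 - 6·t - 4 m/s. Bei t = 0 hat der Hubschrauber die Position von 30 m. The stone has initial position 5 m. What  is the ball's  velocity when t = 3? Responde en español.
Usando v(t) = 30·t^5 - 25·t^4 - 4·t^3 - 3·t^2 - 6·t - 4 y sustituyendo t = 3, encontramos v = 5108.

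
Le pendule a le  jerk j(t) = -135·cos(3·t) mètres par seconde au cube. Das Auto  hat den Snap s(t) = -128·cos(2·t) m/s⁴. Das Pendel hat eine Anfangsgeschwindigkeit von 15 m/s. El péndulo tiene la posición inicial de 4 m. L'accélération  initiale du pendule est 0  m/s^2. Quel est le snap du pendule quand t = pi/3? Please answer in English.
Starting from jerk j(t) = -135·cos(3·t), we take 1 derivative. Taking d/dt of j(t), we find s(t) = 405·sin(3·t). From the given snap equation s(t) = 405·sin(3·t), we substitute t = pi/3 to get s = 0.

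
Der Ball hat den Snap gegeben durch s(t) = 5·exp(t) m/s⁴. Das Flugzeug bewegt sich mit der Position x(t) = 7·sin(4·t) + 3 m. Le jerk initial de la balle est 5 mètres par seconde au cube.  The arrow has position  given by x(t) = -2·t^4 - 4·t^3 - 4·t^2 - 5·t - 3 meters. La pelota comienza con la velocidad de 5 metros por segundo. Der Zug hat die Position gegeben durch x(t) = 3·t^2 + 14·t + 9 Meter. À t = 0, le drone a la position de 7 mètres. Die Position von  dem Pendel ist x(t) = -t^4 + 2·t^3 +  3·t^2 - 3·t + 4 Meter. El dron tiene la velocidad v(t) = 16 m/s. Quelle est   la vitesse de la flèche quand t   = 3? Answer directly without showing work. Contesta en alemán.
v(3) = -353.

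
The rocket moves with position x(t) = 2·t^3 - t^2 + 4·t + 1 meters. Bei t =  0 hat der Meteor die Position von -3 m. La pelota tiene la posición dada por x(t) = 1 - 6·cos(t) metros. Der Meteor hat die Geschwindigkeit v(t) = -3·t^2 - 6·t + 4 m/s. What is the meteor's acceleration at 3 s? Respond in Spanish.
Debemos derivar nuestra ecuación de la velocidad v(t) = -3·t^2 - 6·t + 4 1 vez. Derivando la velocidad, obtenemos la aceleración: a(t) = -6·t - 6. Tenemos la aceleración a(t) = -6·t - 6. Sustituyendo t = 3: a(3) = -24.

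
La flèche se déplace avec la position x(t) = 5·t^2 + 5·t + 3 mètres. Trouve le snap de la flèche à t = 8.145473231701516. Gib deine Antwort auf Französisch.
Nous devons dériver notre équation de la position x(t) = 5·t^2 + 5·t + 3 4 fois. La dérivée de la position donne la vitesse: v(t) = 10·t + 5. En prenant d/dt de v(t), nous trouvons a(t) = 10. La dérivée de l'accélération donne le jerk: j(t) = 0. En prenant d/dt de j(t), nous trouvons s(t) = 0. Nous avons le snap s(t) = 0. En substituant t = 8.145473231701516: s(8.145473231701516) = 0.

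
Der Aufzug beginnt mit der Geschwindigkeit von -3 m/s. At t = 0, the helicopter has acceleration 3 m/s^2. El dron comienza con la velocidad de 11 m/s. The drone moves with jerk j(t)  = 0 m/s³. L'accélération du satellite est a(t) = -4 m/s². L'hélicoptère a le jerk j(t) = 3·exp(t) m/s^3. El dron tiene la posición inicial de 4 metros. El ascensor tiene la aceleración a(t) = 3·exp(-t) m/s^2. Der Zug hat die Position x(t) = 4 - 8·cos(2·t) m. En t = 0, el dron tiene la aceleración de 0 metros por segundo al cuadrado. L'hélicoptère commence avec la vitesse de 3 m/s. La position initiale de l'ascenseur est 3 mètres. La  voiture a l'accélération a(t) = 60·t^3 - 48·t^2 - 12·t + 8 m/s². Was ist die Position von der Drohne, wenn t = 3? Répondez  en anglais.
Starting from jerk j(t) = 0, we take 3 antiderivatives. Taking ∫j(t)dt and applying a(0) = 0, we find a(t) = 0. The antiderivative of acceleration, with v(0) = 11, gives velocity: v(t) = 11. Integrating velocity and using the initial condition x(0) = 4, we get x(t) = 11·t + 4. Using x(t) = 11·t + 4 and substituting t = 3, we find x = 37.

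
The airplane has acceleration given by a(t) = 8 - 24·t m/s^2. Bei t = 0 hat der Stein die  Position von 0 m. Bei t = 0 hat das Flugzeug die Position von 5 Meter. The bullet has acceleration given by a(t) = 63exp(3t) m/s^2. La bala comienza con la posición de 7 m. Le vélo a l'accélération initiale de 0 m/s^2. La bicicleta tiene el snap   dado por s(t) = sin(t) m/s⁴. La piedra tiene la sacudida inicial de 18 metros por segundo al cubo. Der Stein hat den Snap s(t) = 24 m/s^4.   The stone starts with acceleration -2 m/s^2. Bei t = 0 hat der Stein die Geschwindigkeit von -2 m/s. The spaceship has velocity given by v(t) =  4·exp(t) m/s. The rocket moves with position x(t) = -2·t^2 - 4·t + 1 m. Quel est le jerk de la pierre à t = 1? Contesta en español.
Debemos encontrar la integral de nuestra ecuación del snap s(t) = 24 1 vez. Integrando el snap y usando la condición inicial j(0) = 18, obtenemos j(t) = 24·t + 18. De la ecuación de la sacudida j(t) = 24·t + 18, sustituimos t = 1 para obtener j = 42.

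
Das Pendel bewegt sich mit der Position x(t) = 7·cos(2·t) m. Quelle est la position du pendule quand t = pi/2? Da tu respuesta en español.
Tenemos la posición x(t) = 7·cos(2·t). Sustituyendo t = pi/2: x(pi/2) = -7.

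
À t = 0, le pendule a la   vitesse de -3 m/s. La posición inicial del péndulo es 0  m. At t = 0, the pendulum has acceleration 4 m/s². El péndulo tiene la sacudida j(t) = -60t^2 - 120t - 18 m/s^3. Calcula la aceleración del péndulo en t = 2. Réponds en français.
Pour résoudre ceci, nous devons prendre 1 intégrale de notre équation du jerk j(t) = -60·t^2 - 120·t - 18. L'intégrale du jerk, avec a(0) = 4, donne l'accélération: a(t) = -20·t^3 - 60·t^2 - 18·t + 4. Nous avons l'accélération a(t) = -20·t^3 - 60·t^2 - 18·t + 4. En substituant t = 2: a(2) = -432.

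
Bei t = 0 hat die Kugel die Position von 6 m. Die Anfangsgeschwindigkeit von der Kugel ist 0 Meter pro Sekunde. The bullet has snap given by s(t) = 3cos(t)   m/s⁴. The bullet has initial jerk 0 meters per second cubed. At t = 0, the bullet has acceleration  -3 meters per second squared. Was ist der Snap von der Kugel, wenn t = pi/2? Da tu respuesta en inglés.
We have snap s(t) = 3·cos(t). Substituting t = pi/2: s(pi/2) = 0.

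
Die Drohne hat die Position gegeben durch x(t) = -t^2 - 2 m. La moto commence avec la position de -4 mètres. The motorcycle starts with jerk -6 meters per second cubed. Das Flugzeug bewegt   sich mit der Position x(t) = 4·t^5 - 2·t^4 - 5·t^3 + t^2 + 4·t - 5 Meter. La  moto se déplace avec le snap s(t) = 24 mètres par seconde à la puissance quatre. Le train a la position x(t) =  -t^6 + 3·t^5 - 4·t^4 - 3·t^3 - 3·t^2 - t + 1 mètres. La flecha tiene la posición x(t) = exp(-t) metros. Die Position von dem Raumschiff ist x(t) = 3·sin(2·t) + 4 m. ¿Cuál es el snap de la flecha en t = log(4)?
Para resolver esto, necesitamos tomar 4 derivadas de nuestra ecuación de la posición x(t) = exp(-t). Derivando la posición, obtenemos la velocidad: v(t) = -exp(-t). Tomando d/dt de v(t), encontramos a(t) = exp(-t). Tomando d/dt de a(t), encontramos j(t) = -exp(-t). Derivando la sacudida, obtenemos el snap: s(t) = exp(-t). De la ecuación del snap s(t) = exp(-t), sustituimos t = log(4) para obtener s = 1/4.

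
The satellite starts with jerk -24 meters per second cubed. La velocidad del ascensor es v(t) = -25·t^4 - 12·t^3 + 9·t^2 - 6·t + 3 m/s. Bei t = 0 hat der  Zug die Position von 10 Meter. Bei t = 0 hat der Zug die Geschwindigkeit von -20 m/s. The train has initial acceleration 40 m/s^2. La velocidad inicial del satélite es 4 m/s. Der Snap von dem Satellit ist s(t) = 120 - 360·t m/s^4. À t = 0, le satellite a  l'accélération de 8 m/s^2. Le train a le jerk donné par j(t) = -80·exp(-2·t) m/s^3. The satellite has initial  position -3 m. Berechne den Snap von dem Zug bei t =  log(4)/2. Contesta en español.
Partiendo de la sacudida j(t) = -80·exp(-2·t), tomamos 1 derivada. Derivando la sacudida, obtenemos el snap: s(t) = 160·exp(-2·t). Tenemos el snap s(t) = 160·exp(-2·t). Sustituyendo t = log(4)/2: s(log(4)/2) = 40.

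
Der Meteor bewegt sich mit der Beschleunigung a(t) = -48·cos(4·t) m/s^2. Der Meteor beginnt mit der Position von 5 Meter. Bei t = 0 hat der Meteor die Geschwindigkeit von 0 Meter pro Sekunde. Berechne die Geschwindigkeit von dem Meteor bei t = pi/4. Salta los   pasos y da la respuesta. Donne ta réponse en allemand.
Die Geschwindigkeit bei t = pi/4 ist v = 0.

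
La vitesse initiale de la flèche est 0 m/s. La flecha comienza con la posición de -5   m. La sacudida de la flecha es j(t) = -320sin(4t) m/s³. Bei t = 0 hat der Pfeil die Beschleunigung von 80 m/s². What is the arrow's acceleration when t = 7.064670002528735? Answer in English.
We must find the integral of our jerk equation j(t) = -320·sin(4·t) 1 time. Integrating jerk and using the initial condition a(0) = 80, we get a(t) = 80·cos(4·t). We have acceleration a(t) = 80·cos(4·t). Substituting t = 7.064670002528735: a(7.064670002528735) = -79.9901984515675.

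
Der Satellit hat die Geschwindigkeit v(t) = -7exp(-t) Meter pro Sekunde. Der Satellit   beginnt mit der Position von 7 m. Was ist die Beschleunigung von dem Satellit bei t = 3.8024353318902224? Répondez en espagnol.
Debemos derivar nuestra ecuación de la velocidad v(t) = -7·exp(-t) 1 vez. La derivada de la velocidad da la aceleración: a(t) = 7·exp(-t). De la ecuación de la aceleración a(t) = 7·exp(-t), sustituimos t = 3.8024353318902224 para obtener a = 0.156214505208902.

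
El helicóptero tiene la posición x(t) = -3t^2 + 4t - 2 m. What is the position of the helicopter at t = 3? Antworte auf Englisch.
Using x(t) = -3·t^2 + 4·t - 2 and substituting t = 3, we find x = -17.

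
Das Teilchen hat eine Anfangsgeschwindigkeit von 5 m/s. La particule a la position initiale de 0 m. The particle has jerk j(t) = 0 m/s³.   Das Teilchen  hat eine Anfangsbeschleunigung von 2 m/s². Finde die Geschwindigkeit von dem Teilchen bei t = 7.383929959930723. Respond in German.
Wir müssen das Integral unserer Gleichung für den Ruck j(t) = 0 2-mal finden. Durch Integration von dem Ruck und Verwendung der Anfangsbedingung a(0) = 2, erhalten wir a(t) = 2. Durch Integration von der Beschleunigung und Verwendung der Anfangsbedingung v(0) = 5, erhalten wir v(t) = 2·t + 5. Mit v(t) = 2·t + 5 und Einsetzen von t = 7.383929959930723, finden wir v = 19.7678599198614.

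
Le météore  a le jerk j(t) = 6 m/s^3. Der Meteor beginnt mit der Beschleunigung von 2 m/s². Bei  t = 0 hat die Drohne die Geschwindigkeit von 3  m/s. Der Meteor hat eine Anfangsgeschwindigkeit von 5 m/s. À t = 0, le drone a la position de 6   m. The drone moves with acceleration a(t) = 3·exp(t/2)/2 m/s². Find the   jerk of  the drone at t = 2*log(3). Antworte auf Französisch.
Nous devons dériver notre équation de l'accélération a(t) = 3·exp(t/2)/2 1 fois. La dérivée de l'accélération donne le jerk: j(t) = 3·exp(t/2)/4. En utilisant j(t) = 3·exp(t/2)/4 et en substituant t = 2*log(3), nous trouvons j = 9/4.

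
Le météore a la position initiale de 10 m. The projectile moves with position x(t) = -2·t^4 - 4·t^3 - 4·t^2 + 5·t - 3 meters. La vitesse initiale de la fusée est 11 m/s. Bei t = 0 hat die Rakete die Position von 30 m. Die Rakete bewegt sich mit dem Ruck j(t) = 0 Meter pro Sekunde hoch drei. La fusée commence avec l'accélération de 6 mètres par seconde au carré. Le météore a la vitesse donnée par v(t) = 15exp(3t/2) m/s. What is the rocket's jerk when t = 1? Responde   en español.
Usando j(t) = 0 y sustituyendo t = 1, encontramos j = 0.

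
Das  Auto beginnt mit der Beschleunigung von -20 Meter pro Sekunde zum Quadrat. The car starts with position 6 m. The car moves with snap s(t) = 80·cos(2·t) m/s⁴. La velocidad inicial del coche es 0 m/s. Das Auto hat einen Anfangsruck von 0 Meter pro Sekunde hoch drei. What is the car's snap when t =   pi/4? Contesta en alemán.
Wir haben den Snap s(t) = 80·cos(2·t). Durch Einsetzen von t = pi/4: s(pi/4) = 0.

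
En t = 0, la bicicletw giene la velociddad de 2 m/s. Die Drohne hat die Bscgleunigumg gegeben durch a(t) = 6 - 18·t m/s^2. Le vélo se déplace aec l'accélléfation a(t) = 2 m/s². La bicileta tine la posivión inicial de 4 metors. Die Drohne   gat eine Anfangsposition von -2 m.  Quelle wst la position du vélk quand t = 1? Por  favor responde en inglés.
Starting from acceleration a(t) = 2, we take 2 antiderivatives. Integrating acceleration and using the initial condition v(0) = 2, we get v(t) = 2·t + 2. Taking ∫v(t)dt and applying x(0) = 4, we find x(t) = t^2 + 2·t + 4. We have position x(t) = t^2 + 2·t + 4. Substituting t = 1: x(1) = 7.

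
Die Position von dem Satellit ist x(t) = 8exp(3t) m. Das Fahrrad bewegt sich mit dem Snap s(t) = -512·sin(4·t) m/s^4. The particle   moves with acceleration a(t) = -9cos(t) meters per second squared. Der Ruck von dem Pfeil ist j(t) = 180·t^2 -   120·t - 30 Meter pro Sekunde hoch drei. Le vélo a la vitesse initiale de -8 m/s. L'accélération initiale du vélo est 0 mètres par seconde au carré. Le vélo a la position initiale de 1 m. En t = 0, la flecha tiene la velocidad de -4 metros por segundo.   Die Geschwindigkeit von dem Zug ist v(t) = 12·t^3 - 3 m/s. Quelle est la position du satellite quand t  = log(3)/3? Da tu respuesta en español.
Tenemos la posición x(t) = 8·exp(3·t). Sustituyendo t = log(3)/3: x(log(3)/3) = 24.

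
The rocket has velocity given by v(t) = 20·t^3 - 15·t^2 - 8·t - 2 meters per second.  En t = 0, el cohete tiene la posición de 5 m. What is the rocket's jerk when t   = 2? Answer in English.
To solve this, we need to take 2 derivatives of our velocity equation v(t) = 20·t^3 - 15·t^2 - 8·t - 2. The derivative of velocity gives acceleration: a(t) = 60·t^2 - 30·t - 8. Taking d/dt of a(t), we find j(t) = 120·t - 30. From the given jerk equation j(t) = 120·t - 30, we substitute t = 2 to get j = 210.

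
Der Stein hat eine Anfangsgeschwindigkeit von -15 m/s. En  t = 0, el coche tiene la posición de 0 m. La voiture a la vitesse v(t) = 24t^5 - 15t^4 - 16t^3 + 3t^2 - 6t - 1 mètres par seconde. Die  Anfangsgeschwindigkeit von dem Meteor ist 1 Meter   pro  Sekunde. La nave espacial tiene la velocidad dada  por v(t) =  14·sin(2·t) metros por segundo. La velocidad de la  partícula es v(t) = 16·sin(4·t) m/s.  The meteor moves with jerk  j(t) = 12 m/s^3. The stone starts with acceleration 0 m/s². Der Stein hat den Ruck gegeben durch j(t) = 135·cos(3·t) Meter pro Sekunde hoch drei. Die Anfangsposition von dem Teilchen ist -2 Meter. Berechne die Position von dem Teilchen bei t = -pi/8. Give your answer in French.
Nous devons intégrer notre équation de la vitesse v(t) = 16·sin(4·t) 1 fois. En intégrant la vitesse et en utilisant la condition initiale x(0) = -2, nous obtenons x(t) = 2 - 4·cos(4·t). De l'équation de la position x(t) = 2 - 4·cos(4·t), nous substituons t = -pi/8 pour obtenir x = 2.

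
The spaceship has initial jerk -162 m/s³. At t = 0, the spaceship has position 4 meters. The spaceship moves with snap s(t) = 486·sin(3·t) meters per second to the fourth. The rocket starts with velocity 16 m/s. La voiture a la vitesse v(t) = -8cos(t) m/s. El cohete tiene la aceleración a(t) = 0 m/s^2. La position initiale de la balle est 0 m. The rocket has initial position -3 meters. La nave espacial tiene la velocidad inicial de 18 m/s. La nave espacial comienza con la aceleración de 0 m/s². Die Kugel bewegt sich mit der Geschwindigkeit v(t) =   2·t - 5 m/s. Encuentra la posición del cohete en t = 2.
Partiendo de la aceleración a(t) = 0, tomamos 2 antiderivadas. La antiderivada de la aceleración, con v(0) = 16, da la velocidad: v(t) = 16. Integrando la velocidad y usando la condición inicial x(0) = -3, obtenemos x(t) = 16·t - 3. Usando x(t) = 16·t - 3 y sustituyendo t = 2, encontramos x = 29.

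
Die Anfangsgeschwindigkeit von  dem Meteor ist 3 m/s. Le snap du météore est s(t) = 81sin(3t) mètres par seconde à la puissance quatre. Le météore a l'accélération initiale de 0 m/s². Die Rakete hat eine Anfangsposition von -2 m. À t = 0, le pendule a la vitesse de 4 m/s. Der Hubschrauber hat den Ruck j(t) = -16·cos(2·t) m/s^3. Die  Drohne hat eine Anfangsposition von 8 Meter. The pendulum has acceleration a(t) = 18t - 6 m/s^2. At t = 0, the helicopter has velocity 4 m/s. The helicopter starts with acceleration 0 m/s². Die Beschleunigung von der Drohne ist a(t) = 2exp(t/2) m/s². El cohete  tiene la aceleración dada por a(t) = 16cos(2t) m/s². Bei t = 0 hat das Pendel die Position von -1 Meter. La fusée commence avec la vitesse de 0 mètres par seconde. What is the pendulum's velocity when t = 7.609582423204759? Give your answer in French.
Pour résoudre ceci, nous devons prendre 1 primitive de notre équation de l'accélération a(t) = 18·t - 6. En intégrant l'accélération et en utilisant la condition initiale v(0) = 4, nous obtenons v(t) = 9·t^2 - 6·t + 4. En utilisant v(t) = 9·t^2 - 6·t + 4 et en substituant t = 7.609582423204759, nous trouvons v = 479.494207360693.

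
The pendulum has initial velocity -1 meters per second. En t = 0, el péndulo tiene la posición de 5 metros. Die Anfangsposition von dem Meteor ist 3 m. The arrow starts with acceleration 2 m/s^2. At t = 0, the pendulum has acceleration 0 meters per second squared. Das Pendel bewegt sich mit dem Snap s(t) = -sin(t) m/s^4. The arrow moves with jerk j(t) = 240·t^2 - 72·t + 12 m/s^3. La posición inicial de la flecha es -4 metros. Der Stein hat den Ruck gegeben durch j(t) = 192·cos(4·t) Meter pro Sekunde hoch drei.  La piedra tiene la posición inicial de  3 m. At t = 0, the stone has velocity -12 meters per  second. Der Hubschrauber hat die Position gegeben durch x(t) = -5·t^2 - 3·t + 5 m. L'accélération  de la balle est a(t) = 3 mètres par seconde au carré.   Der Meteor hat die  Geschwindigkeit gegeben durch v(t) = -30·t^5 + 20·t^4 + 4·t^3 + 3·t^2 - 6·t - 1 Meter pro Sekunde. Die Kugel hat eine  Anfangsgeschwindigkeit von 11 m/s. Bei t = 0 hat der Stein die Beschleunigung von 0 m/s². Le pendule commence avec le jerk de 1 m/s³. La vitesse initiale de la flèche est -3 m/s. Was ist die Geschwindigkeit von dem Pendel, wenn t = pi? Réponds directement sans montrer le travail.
Die Geschwindigkeit bei t = pi ist v = 1.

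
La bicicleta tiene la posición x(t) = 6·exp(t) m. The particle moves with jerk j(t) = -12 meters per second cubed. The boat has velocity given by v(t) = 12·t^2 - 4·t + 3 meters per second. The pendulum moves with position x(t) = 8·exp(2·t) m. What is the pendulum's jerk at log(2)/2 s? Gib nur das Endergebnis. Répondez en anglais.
j(log(2)/2) = 128.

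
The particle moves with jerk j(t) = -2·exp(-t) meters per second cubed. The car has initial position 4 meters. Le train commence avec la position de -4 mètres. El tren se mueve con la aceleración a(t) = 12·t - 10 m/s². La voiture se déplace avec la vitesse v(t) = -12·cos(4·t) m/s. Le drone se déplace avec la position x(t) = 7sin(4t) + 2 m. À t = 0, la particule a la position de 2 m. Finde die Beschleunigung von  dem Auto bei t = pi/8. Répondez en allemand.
Ausgehend von der Geschwindigkeit v(t) = -12·cos(4·t), nehmen wir 1 Ableitung. Mit d/dt von v(t) finden wir a(t) = 48·sin(4·t). Wir haben die Beschleunigung a(t) = 48·sin(4·t). Durch Einsetzen von t = pi/8: a(pi/8) = 48.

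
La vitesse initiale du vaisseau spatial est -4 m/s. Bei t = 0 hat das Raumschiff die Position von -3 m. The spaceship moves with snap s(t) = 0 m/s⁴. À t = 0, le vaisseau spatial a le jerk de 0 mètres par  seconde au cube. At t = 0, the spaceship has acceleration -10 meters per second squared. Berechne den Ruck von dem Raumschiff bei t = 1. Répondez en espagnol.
Para resolver esto, necesitamos tomar 1 antiderivada de nuestra ecuación del snap s(t) = 0. La antiderivada del snap, con j(0) = 0, da la sacudida: j(t) = 0. Tenemos la sacudida j(t) = 0. Sustituyendo t = 1: j(1) = 0.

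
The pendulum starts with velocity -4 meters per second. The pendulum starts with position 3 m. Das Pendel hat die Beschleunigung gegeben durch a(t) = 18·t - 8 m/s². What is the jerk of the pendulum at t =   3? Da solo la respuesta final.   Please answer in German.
Der Ruck bei t = 3 ist j = 18.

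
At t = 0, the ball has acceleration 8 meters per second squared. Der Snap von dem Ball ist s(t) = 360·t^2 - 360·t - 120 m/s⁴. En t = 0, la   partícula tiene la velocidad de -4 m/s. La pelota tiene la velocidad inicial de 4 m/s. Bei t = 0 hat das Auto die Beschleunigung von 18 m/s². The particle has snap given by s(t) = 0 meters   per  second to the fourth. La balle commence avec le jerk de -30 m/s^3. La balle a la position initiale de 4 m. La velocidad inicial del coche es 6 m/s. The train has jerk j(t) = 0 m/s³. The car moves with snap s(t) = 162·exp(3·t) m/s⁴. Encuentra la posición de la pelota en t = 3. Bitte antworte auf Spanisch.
Necesitamos integrar nuestra ecuación del snap s(t) = 360·t^2 - 360·t - 120 4 veces. Tomando ∫s(t)dt y aplicando j(0) = -30, encontramos j(t) = 120·t^3 - 180·t^2 - 120·t - 30. La antiderivada de la sacudida, con a(0) = 8, da la aceleración: a(t) = 30·t^4 - 60·t^3 - 60·t^2 - 30·t + 8. Integrando la aceleración y usando la condición inicial v(0) = 4, obtenemos v(t) = 6·t^5 - 15·t^4 - 20·t^3 - 15·t^2 + 8·t + 4. Integrando la velocidad y usando la condición inicial x(0) = 4, obtenemos x(t) = t^6 - 3·t^5 - 5·t^4 - 5·t^3 + 4·t^2 + 4·t + 4. Usando x(t) = t^6 - 3·t^5 - 5·t^4 - 5·t^3 + 4·t^2 + 4·t + 4 y sustituyendo t = 3, encontramos x = -488.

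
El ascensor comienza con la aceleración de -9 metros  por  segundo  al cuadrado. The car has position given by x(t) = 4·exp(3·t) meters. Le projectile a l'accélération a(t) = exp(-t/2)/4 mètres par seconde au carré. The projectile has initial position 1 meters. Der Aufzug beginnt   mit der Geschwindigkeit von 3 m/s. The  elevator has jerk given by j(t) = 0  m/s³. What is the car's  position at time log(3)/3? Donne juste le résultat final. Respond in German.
Bei t = log(3)/3, x = 12.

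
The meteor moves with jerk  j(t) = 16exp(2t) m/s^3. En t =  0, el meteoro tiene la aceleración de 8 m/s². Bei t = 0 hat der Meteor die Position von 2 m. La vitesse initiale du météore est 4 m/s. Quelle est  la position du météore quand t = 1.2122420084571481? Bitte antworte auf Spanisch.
Partiendo de la sacudida j(t) = 16·exp(2·t), tomamos 3 antiderivadas. Tomando ∫j(t)dt y aplicando a(0) = 8, encontramos a(t) = 8·exp(2·t). La antiderivada de la aceleración, con v(0) = 4, da la velocidad: v(t) = 4·exp(2·t). La antiderivada de la velocidad es la posición. Usando x(0) = 2, obtenemos x(t) = 2·exp(2·t). De la ecuación de la posición x(t) = 2·exp(2·t), sustituimos t = 1.2122420084571481 para obtener x = 22.5927983287086.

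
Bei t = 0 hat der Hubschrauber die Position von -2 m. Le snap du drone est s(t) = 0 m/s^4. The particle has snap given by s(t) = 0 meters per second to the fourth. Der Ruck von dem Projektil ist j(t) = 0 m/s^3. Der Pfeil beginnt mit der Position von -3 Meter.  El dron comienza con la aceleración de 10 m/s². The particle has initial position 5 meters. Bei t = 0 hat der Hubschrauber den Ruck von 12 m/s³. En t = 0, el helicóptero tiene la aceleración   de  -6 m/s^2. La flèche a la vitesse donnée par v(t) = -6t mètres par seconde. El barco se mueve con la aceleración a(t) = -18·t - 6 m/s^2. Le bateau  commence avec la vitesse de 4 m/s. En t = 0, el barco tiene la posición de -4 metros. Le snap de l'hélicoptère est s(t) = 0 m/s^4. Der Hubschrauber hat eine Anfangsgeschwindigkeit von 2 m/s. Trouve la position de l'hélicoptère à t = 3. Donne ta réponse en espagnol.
Para resolver esto, necesitamos tomar 4 integrales de nuestra ecuación del snap s(t) = 0. La integral del snap es la sacudida. Usando j(0) = 12, obtenemos j(t) = 12. Integrando la sacudida y usando la condición inicial a(0) = -6, obtenemos a(t) = 12·t - 6. Integrando la aceleración y usando la condición inicial v(0) = 2, obtenemos v(t) = 6·t^2 - 6·t + 2. Tomando ∫v(t)dt y aplicando x(0) = -2, encontramos x(t) = 2·t^3 - 3·t^2 + 2·t - 2. Tenemos la posición x(t) = 2·t^3 - 3·t^2 + 2·t - 2. Sustituyendo t = 3: x(3) = 31.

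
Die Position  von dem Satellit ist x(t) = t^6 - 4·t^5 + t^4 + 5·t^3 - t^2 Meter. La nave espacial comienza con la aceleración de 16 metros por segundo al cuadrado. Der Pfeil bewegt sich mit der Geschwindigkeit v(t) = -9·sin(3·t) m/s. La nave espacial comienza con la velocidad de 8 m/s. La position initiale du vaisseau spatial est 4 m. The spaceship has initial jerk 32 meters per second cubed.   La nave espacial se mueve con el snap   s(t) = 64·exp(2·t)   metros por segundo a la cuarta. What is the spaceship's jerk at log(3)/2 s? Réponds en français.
Nous devons intégrer notre équation du snap s(t) = 64·exp(2·t) 1 fois. L'intégrale du snap, avec j(0) = 32, donne le jerk: j(t) = 32·exp(2·t). De l'équation du jerk j(t) = 32·exp(2·t), nous substituons t = log(3)/2 pour obtenir j = 96.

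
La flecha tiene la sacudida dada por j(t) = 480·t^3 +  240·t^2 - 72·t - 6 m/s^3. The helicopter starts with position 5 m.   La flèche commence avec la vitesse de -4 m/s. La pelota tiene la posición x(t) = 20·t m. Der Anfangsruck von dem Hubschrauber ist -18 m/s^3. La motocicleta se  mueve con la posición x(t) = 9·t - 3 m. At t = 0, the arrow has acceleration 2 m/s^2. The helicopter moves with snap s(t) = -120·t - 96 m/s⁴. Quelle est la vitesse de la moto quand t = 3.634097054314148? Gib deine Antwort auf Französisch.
En partant de la position x(t) = 9·t - 3, nous prenons 1 dérivée. En prenant d/dt de x(t), nous trouvons v(t) = 9. Nous avons la vitesse v(t) = 9. En substituant t = 3.634097054314148: v(3.634097054314148) = 9.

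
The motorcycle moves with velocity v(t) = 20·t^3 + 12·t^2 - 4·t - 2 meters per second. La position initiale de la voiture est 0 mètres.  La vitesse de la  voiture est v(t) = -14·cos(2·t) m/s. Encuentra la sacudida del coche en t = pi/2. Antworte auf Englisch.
To solve this, we need to take 2 derivatives of our velocity equation v(t) = -14·cos(2·t). Taking d/dt of v(t), we find a(t) = 28·sin(2·t). The derivative of acceleration gives jerk: j(t) = 56·cos(2·t). From the given jerk equation j(t) = 56·cos(2·t), we substitute t = pi/2 to get j = -56.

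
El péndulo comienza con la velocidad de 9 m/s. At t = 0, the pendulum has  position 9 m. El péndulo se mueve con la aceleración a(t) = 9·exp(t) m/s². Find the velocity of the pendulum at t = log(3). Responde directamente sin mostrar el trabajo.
The answer is 27.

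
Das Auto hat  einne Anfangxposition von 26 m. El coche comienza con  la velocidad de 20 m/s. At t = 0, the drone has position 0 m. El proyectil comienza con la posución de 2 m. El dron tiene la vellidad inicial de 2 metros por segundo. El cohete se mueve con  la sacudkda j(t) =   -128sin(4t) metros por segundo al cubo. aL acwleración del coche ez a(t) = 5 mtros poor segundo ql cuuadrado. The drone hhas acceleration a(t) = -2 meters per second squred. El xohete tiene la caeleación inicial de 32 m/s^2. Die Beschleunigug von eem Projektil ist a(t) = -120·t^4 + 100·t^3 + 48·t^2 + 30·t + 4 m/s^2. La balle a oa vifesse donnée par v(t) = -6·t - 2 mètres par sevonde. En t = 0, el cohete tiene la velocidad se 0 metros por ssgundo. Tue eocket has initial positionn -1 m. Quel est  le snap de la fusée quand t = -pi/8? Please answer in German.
Wir müssen unsere Gleichung für den Ruck j(t) = -128·sin(4·t) 1-mal ableiten. Die Ableitung von dem Ruck ergibt den Snap: s(t) = -512·cos(4·t). Wir haben den Snap s(t) = -512·cos(4·t). Durch Einsetzen von t = -pi/8: s(-pi/8) = 0.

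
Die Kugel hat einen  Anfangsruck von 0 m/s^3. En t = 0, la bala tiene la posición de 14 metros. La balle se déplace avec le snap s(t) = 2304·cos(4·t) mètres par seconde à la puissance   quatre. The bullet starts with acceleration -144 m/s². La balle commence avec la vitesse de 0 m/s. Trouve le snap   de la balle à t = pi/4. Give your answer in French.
De l'équation du snap s(t) = 2304·cos(4·t), nous substituons t = pi/4 pour obtenir s = -2304.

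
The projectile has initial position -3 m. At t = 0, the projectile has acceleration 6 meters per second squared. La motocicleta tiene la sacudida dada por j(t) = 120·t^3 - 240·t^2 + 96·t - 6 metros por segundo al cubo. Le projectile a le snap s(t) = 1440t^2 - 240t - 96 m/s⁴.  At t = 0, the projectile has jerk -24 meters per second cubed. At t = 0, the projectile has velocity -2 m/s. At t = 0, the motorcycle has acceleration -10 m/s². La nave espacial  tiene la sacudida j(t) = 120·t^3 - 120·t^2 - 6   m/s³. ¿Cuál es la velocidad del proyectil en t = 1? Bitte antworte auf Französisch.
Pour résoudre ceci, nous devons prendre 3 primitives de notre équation du snap s(t) = 1440·t^2 - 240·t - 96. En prenant ∫s(t)dt et en appliquant j(0) = -24, nous trouvons j(t) = 480·t^3 - 120·t^2 - 96·t - 24. La primitive du jerk est l'accélération. En utilisant a(0) = 6, nous obtenons a(t) = 120·t^4 - 40·t^3 - 48·t^2 - 24·t + 6. En prenant ∫a(t)dt et en appliquant v(0) = -2, nous trouvons v(t) = 24·t^5 - 10·t^4 - 16·t^3 - 12·t^2 + 6·t - 2. En utilisant v(t) = 24·t^5 - 10·t^4 - 16·t^3 - 12·t^2 + 6·t - 2 et en substituant t = 1, nous trouvons v = -10.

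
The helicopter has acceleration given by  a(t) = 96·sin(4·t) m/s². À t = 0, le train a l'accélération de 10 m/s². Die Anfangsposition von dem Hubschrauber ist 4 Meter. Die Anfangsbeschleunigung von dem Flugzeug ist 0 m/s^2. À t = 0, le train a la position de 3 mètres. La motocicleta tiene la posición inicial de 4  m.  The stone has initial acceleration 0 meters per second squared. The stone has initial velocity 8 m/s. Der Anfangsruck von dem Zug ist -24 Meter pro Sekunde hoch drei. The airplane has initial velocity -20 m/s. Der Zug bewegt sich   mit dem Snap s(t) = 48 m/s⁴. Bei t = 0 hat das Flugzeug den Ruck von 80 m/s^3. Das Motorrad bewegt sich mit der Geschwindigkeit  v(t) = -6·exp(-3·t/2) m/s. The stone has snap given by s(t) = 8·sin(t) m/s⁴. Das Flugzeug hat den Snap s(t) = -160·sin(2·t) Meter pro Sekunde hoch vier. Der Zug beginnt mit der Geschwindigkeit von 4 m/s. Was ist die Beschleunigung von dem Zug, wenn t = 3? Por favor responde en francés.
Nous devons intégrer notre équation du snap s(t) = 48 2 fois. En prenant ∫s(t)dt et en appliquant j(0) = -24, nous trouvons j(t) = 48·t - 24. En intégrant le jerk et en utilisant la condition initiale a(0) = 10, nous obtenons a(t) = 24·t^2 - 24·t + 10. De l'équation de l'accélération a(t) = 24·t^2 - 24·t + 10, nous substituons t = 3 pour obtenir a = 154.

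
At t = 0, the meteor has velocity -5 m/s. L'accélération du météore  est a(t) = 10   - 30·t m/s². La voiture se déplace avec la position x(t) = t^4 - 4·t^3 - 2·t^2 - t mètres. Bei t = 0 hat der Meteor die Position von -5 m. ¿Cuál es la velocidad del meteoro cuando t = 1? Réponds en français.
Nous devons trouver l'intégrale de notre équation de l'accélération a(t) = 10 - 30·t 1 fois. En intégrant l'accélération et en utilisant la condition initiale v(0) = -5, nous obtenons v(t) = -15·t^2 + 10·t - 5. De l'équation de la vitesse v(t) = -15·t^2 + 10·t - 5, nous substituons t = 1 pour obtenir v = -10.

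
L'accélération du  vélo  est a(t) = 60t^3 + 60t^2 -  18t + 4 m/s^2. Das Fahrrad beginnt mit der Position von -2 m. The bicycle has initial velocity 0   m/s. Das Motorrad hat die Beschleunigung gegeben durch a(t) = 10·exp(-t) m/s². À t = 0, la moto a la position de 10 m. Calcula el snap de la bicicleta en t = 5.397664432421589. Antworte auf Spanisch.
Debemos derivar nuestra ecuación de la aceleración a(t) = 60·t^3 + 60·t^2 - 18·t + 4 2 veces. Tomando d/dt de a(t), encontramos j(t) = 180·t^2 + 120·t - 18. Derivando la sacudida, obtenemos el snap: s(t) = 360·t + 120. Usando s(t) = 360·t + 120 y sustituyendo t = 5.397664432421589, encontramos s = 2063.15919567177.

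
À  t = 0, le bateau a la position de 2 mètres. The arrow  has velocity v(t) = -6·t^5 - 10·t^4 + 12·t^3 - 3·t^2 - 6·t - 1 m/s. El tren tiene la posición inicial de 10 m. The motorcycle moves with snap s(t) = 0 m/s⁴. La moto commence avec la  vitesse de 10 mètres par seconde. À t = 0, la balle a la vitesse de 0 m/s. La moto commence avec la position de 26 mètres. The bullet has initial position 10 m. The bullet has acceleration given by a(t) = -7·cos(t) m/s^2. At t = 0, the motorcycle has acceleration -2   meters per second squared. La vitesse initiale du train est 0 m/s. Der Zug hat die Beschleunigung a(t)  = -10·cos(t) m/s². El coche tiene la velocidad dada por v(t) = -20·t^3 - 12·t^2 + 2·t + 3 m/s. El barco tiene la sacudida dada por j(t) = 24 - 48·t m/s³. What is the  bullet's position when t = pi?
We must find the antiderivative of our acceleration equation a(t) = -7·cos(t) 2 times. Integrating acceleration and using the initial condition v(0) = 0, we get v(t) = -7·sin(t). Integrating velocity and using the initial condition x(0) = 10, we get x(t) = 7·cos(t) + 3. We have position x(t) = 7·cos(t) + 3. Substituting t = pi: x(pi) = -4.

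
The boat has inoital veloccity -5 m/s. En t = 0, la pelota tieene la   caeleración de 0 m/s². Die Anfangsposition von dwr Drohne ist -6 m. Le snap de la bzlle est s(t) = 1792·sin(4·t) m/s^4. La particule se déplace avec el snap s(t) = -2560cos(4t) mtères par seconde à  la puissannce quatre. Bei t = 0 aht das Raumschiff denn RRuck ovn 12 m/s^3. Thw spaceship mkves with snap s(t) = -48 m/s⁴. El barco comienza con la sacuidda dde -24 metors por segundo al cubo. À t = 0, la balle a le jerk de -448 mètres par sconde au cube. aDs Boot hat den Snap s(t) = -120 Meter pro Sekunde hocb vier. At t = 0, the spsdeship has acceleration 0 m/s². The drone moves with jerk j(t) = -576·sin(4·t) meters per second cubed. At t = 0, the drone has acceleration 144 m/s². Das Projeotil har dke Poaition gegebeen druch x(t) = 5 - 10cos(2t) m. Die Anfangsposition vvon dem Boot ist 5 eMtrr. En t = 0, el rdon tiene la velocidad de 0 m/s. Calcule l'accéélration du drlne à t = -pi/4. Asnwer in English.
To solve this, we need to take 1 antiderivative of our jerk equation j(t) = -576·sin(4·t). The integral of jerk is acceleration. Using a(0) = 144, we get a(t) = 144·cos(4·t). Using a(t) = 144·cos(4·t) and substituting t = -pi/4, we find a = -144.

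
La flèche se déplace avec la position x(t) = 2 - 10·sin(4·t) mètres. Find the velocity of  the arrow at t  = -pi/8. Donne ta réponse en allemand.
Ausgehend von der Position x(t) = 2 - 10·sin(4·t), nehmen wir 1 Ableitung. Die Ableitung von der Position ergibt die Geschwindigkeit: v(t) = -40·cos(4·t). Aus der Gleichung für die Geschwindigkeit v(t) = -40·cos(4·t), setzen wir t = -pi/8 ein und erhalten v = 0.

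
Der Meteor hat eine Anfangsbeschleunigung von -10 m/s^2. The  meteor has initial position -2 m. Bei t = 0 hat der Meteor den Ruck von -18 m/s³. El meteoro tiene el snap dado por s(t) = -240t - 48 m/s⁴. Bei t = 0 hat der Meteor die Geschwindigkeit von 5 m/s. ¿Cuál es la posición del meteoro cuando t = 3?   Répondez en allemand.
Um dies zu lösen, müssen wir 4 Integrale unserer Gleichung für den Snap s(t) = -240·t - 48 finden. Durch Integration von dem Snap und Verwendung der Anfangsbedingung j(0) = -18, erhalten wir j(t) = -120·t^2 - 48·t - 18. Durch Integration von dem Ruck und Verwendung der Anfangsbedingung a(0) = -10, erhalten wir a(t) = -40·t^3 - 24·t^2 - 18·t - 10. Die Stammfunktion von der Beschleunigung ist die Geschwindigkeit. Mit v(0) = 5 erhalten wir v(t) = -10·t^4 - 8·t^3 - 9·t^2 - 10·t + 5. Das Integral von der Geschwindigkeit ist die Position. Mit x(0) = -2 erhalten wir x(t) = -2·t^5 - 2·t^4 - 3·t^3 - 5·t^2 + 5·t - 2. Mit x(t) = -2·t^5 - 2·t^4 - 3·t^3 - 5·t^2 + 5·t - 2 und Einsetzen von t = 3, finden wir x = -761.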